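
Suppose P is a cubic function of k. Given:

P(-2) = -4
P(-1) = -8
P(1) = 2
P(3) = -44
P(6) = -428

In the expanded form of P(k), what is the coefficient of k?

7

Write P(k) = ak³ + bk² + ck + d; the 5 given values yield a linear system in the 4 coefficients.
Solving, P(k) = -2k³ - k² + 7k - 2.
The coefficient of k is 7.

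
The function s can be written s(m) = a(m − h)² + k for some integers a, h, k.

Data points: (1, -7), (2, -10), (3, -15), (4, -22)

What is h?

0

First differences -3, -5, -7; second difference -2 = 2a, so a = -1.
Expanding, the m-coefficient is −2ah = 2h; matching it to the data gives h = 0, and then k = -6.
So s(m) = -1(m + 0)² − 6.
Hence h = 0.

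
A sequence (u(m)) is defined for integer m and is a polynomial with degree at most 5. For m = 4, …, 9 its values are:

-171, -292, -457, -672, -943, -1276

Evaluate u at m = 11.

First differences: -121, -165, -215, -271, -333. Second differences: -44, -50, -56, -62. Third differences: -6, -6, -6.
Level-3 differences are constant, so u has degree 3.
Fitting a degree-3 polynomial gives u(m) = -m³ - 7m² + 3m - 7.
Then u(11) = -2152.

-2152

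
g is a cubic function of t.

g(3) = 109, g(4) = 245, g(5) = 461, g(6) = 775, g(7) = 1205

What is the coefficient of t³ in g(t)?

First differences: 136, 216, 314, 430. Second differences: 80, 98, 116. Third differences: 18, 18.
Level-3 differences are constant, so g has degree 3.
Fitting a degree-3 polynomial gives g(t) = 3t³ + 4t² - 3t + 1.
The coefficient of t³ is 3.

3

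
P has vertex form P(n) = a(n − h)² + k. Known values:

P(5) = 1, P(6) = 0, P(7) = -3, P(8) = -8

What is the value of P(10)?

First differences -1, -3, -5; second difference -2 = 2a, so a = -1.
Expanding, the n-coefficient is −2ah = 2h; matching it to the data gives h = 5, and then k = 1.
So P(n) = -1(n − 5)² + 1.
P(10) = -1·5² + 1 = -24.

-24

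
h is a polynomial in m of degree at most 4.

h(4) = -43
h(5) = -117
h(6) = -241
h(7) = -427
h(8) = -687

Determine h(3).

First differences: -74, -124, -186, -260. Second differences: -50, -62, -74. Third differences: -12, -12.
Level-3 differences are constant, so h has degree 3.
Fitting a degree-3 polynomial gives h(m) = -2m³ + 5m² + 3m - 7.
Then h(3) = -7.

-7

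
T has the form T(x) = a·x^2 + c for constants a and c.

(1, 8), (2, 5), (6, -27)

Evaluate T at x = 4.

From T(1) = 8 and T(2) = 5: 1a + c = 8 and 4a + c = 5.
Subtracting: 3a = -3, so a = -1; then c = 8 − (-1)·1 = 9.
So T(x) = -1x² + 9, and T(4) = -7.

-7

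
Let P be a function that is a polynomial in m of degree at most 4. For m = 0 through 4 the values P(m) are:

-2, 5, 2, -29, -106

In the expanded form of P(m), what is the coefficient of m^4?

First differences: 7, -3, -31, -77. Second differences: -10, -28, -46. Third differences: -18, -18.
Level-3 differences are constant, so P has degree 3.
Fitting a degree-3 polynomial gives P(m) = -3m³ + 4m² + 6m - 2.
The coefficient of m^4 is 0.

0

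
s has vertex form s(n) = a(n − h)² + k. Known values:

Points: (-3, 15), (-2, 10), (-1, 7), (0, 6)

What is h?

0

First differences -5, -3, -1; second difference 2 = 2a, so a = 1.
Expanding, the n-coefficient is −2ah = -2h; matching it to the data gives h = 0, and then k = 6.
So s(n) = 1(n + 0)² + 6.
Hence h = 0.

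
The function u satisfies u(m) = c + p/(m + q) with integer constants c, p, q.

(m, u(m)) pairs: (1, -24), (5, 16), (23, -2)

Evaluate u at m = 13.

0

(u(m) − c)(m + q) = p for each data point; the three points give a linear system in c and q, then p follows.
Solving: c = -4, q = -3, p = 40, so u(m) = -4 + 40/(m − 3).
Then u(13) = -4 + 40/10 = 0.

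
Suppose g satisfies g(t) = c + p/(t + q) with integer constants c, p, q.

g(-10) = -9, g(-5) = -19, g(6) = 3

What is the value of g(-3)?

-51

(g(t) − c)(t + q) = p for each data point; the three points give a linear system in c and q, then p follows.
Solving: c = -3, q = 2, p = 48, so g(t) = -3 + 48/(t + 2).
Then g(-3) = -3 + 48/(-1) = -51.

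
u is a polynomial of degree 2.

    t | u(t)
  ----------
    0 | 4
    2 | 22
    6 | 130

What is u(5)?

Write u(t) = at² + bt + c; the 3 given values yield a linear system in the 3 coefficients.
Solving, u(t) = 3t² + 3t + 4.
Then u(5) = 94.

94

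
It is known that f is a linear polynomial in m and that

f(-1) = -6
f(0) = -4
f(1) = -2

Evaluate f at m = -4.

-12

First differences: 2, 2.
Level-1 differences are constant, so f has degree 1.
Fitting a degree-1 polynomial gives f(m) = 2m - 4.
Then f(-4) = -12.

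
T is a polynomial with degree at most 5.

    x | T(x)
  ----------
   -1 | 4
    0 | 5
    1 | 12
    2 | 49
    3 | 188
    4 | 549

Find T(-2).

Write T(x) = ax^5 + bx^4 + cx³ + dx² + ex + p; the 6 given values yield a linear system in the 6 coefficients.
Solving, the leading coefficient vanishes, and T(x) = 2x^4 + x² + 4x + 5.
Then T(-2) = 33.

33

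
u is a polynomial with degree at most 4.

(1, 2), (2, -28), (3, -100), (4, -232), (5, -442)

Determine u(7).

-1168

Write u(k) = ak^4 + bk³ + ck² + dk + e; the 5 given values yield a linear system in the 5 coefficients.
Solving, the leading coefficient vanishes, and u(k) = -3k³ - 3k² + 8.
Then u(7) = -1168.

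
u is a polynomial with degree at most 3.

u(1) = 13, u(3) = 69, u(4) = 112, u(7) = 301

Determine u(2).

Write u(x) = ax³ + bx² + cx + d; the 4 given values yield a linear system in the 4 coefficients.
Solving, the leading coefficient vanishes, and u(x) = 5x² + 8x.
Then u(2) = 36.

36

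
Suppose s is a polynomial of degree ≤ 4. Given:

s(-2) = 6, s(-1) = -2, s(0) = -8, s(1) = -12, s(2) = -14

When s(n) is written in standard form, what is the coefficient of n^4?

Write s(n) = an^4 + bn³ + cn² + dn + e; the 5 given values yield a linear system in the 5 coefficients.
Solving, the top 2 coefficients vanish, and s(n) = n² - 5n - 8.
The coefficient of n^4 is 0.

0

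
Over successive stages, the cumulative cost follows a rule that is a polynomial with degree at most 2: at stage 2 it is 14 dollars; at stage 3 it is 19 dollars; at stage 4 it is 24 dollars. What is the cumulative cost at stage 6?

Write the value at n as u(n).
First differences: 5, 5.
Level-1 differences are constant, so u has degree 1.
Fitting a degree-1 polynomial gives u(n) = 5n + 4.
Then u(6) = 34.

34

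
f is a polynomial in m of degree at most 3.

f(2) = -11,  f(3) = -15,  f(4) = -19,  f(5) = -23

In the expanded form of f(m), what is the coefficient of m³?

0

Write f(m) = am³ + bm² + cm + d; the 4 given values yield a linear system in the 4 coefficients.
Solving, the top 2 coefficients vanish, and f(m) = -4m - 3.
The coefficient of m³ is 0.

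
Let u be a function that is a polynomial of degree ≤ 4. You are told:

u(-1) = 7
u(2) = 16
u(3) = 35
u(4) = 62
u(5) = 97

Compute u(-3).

41

Write u(k) = ak^4 + bk³ + ck² + dk + e; the 5 given values yield a linear system in the 5 coefficients.
Solving, the top 2 coefficients vanish, and u(k) = 4k² - k + 2.
Then u(-3) = 41.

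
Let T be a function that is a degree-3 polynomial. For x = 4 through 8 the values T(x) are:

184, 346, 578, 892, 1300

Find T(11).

3208

First differences: 162, 232, 314, 408. Second differences: 70, 82, 94. Third differences: 12, 12.
Level-3 differences are constant, so T has degree 3.
Fitting a degree-3 polynomial gives T(x) = 2x³ + 5x² - 5x - 4.
Then T(11) = 3208.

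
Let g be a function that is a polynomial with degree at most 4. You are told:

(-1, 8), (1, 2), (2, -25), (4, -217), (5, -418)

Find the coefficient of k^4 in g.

0

Write g(k) = ak^4 + bk³ + ck² + dk + e; the 5 given values yield a linear system in the 5 coefficients.
Solving, the leading coefficient vanishes, and g(k) = -3k³ - 2k² + 7.
The coefficient of k^4 is 0.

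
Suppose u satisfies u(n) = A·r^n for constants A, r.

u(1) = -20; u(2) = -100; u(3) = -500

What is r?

Consecutive ratio: -100/(-20) = 5, and -500/(-100) = 5, so r = 5.
Then A·5^1 = -20 gives A = -4, and u(n) = -4·5^n.

5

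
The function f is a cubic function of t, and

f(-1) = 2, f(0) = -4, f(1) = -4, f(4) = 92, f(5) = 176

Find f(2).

Write f(t) = at³ + bt² + ct + d; the 5 given values yield a linear system in the 4 coefficients.
Solving, f(t) = t³ + 3t² - 4t - 4.
Then f(2) = 8.

8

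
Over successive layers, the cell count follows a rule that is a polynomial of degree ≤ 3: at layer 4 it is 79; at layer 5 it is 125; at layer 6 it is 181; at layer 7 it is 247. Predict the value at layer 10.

505

Write the value at m as f(m).
First differences: 46, 56, 66. Second differences: 10, 10.
Level-2 differences are constant, so f has degree 2.
Fitting a degree-2 polynomial gives f(m) = 5m² + m - 5.
Then f(10) = 505.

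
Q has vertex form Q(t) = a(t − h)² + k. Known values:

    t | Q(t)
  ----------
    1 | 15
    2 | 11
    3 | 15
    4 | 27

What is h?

2

First differences -4, 4, 12; second difference 8 = 2a, so a = 4.
Expanding, the t-coefficient is −2ah = -8h; matching it to the data gives h = 2, and then k = 11.
So Q(t) = 4(t − 2)² + 11.
Hence h = 2.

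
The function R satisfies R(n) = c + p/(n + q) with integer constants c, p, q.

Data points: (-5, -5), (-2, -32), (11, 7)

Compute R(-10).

0

(R(n) − c)(n + q) = p for each data point; the three points give a linear system in c and q, then p follows.
Solving: c = 4, q = 1, p = 36, so R(n) = 4 + 36/(n + 1).
Then R(-10) = 4 + 36/(-9) = 0.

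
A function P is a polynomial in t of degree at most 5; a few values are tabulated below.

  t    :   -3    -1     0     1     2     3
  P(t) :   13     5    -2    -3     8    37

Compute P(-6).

Write P(t) = at^5 + bt^4 + ct³ + dt² + et + p; the 6 given values yield a linear system in the 6 coefficients.
Solving, the top 2 coefficients vanish, and P(t) = t³ + 3t² - 5t - 2.
Then P(-6) = -80.

-80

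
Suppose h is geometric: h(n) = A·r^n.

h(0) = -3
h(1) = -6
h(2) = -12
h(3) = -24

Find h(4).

Consecutive ratio: -6/(-3) = 2, and -12/(-6) = 2, so r = 2.
Then A·2^0 = -3 gives A = -3, and h(n) = -3·2^n.
h(4) = -3·2^4 = -48.

-48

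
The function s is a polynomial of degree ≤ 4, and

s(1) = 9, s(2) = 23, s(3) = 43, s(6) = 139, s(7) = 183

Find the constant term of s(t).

Write s(t) = at^4 + bt³ + ct² + dt + e; the 5 given values yield a linear system in the 5 coefficients.
Solving, the top 2 coefficients vanish, and s(t) = 3t² + 5t + 1.
The constant term is s(0) = 1.

1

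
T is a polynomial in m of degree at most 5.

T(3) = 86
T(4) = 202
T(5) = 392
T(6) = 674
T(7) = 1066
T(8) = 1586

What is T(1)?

4

First differences: 116, 190, 282, 392, 520. Second differences: 74, 92, 110, 128. Third differences: 18, 18, 18.
Level-3 differences are constant, so T has degree 3.
Fitting a degree-3 polynomial gives T(m) = 3m³ + m² - 2m + 2.
Then T(1) = 4.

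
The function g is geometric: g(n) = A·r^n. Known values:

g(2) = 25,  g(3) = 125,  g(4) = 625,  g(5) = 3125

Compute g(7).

78125

Consecutive ratio: 125/25 = 5, and 625/125 = 5, so r = 5.
Then A·5^2 = 25 gives A = 1, and g(n) = 1·5^n.
g(7) = 1·5^7 = 78125.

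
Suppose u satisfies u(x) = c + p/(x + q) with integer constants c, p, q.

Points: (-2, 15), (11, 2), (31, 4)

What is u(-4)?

(u(x) − c)(x + q) = p for each data point; the three points give a linear system in c and q, then p follows.
Solving: c = 5, q = -1, p = -30, so u(x) = 5 − 30/(x − 1).
Then u(-4) = 5 − 30/(-5) = 11.

11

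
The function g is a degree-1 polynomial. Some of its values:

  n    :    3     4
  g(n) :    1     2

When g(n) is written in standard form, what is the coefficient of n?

Write g(n) = an + b; the 2 given values yield a linear system in the 2 coefficients.
Solving, g(n) = n - 2.
The coefficient of n is 1.

1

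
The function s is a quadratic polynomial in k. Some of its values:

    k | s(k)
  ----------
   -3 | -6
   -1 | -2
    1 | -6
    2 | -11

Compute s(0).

Write s(k) = ak² + bk + c; the 4 given values yield a linear system in the 3 coefficients.
Solving, s(k) = -k² - 2k - 3.
Then s(0) = -3.

-3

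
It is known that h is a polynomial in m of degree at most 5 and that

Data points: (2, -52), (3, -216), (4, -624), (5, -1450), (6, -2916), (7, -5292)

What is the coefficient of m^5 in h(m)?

0

Write h(m) = am^5 + bm^4 + cm³ + dm² + em + p; the 6 given values yield a linear system in the 6 coefficients.
Solving, the leading coefficient vanishes, and h(m) = -2m^4 - m³ - 3m².
The coefficient of m^5 is 0.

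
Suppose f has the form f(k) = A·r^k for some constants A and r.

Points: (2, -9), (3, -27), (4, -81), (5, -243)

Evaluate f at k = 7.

-2187

Consecutive ratio: -27/(-9) = 3, and -81/(-27) = 3, so r = 3.
Then A·3^2 = -9 gives A = -1, and f(k) = -1·3^k.
f(7) = -1·3^7 = -2187.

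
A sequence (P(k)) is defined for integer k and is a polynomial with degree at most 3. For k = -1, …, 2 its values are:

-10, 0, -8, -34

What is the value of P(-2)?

Write P(k) = ak³ + bk² + ck + d; the 4 given values yield a linear system in the 4 coefficients.
Solving, the leading coefficient vanishes, and P(k) = -9k² + k.
Then P(-2) = -38.

-38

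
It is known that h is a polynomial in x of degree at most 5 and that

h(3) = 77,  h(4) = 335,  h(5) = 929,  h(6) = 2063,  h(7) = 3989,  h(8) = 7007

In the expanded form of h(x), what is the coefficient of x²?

First differences: 258, 594, 1134, 1926, 3018. Second differences: 336, 540, 792, 1092. Third differences: 204, 252, 300. Fourth differences: 48, 48.
Level-4 differences are constant, so h has degree 4.
Fitting a degree-4 polynomial gives h(x) = 2x^4 - 2x³ - 2x² - 4x - 1.
The coefficient of x² is -2.

-2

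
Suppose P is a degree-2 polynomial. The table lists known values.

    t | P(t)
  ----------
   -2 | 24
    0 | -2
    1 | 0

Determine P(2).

12

Write P(t) = at² + bt + c; the 3 given values yield a linear system in the 3 coefficients.
Solving, P(t) = 5t² - 3t - 2.
Then P(2) = 12.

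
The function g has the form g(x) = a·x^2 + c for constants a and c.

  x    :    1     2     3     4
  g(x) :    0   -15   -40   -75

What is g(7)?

From g(1) = 0 and g(2) = -15: 1a + c = 0 and 4a + c = -15.
Subtracting: 3a = -15, so a = -5; then c = 0 − (-5)·1 = 5.
So g(x) = -5x² + 5, and g(7) = -240.

-240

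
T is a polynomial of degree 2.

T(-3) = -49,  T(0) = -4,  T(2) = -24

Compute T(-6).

Write T(t) = at² + bt + c; the 3 given values yield a linear system in the 3 coefficients.
Solving, T(t) = -5t² - 4.
Then T(-6) = -184.

-184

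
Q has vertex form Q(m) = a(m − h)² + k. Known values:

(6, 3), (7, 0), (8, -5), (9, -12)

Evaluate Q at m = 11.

First differences -3, -5, -7; second difference -2 = 2a, so a = -1.
Expanding, the m-coefficient is −2ah = 2h; matching it to the data gives h = 5, and then k = 4.
So Q(m) = -1(m − 5)² + 4.
Q(11) = -1·6² + 4 = -32.

-32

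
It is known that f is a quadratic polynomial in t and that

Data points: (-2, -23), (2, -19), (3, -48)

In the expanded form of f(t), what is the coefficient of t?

1

Write f(t) = at² + bt + c; the 3 given values yield a linear system in the 3 coefficients.
Solving, f(t) = -6t² + t + 3.
The coefficient of t is 1.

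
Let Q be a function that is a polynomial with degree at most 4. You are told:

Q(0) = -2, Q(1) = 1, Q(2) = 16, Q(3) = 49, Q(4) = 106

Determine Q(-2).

4

First differences: 3, 15, 33, 57. Second differences: 12, 18, 24. Third differences: 6, 6.
Level-3 differences are constant, so Q has degree 3.
Fitting a degree-3 polynomial gives Q(n) = n³ + 3n² - n - 2.
Then Q(-2) = 4.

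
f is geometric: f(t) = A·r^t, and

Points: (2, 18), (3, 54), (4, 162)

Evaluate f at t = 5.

486

Consecutive ratio: 54/18 = 3, and 162/54 = 3, so r = 3.
Then A·3^2 = 18 gives A = 2, and f(t) = 2·3^t.
f(5) = 2·3^5 = 486.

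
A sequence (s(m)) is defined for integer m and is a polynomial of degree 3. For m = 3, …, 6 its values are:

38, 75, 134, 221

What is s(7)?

342

Write s(m) = am³ + bm² + cm + d; the 4 given values yield a linear system in the 4 coefficients.
Solving, s(m) = m³ - m² + 7m - 1.
Then s(7) = 342.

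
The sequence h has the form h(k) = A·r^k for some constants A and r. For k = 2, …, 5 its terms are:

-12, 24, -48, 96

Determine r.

Consecutive ratio: 24/(-12) = -2, and -48/24 = -2, so r = -2.
Then A·(-2)^2 = -12 gives A = -3, and h(k) = -3·(-2)^k.

-2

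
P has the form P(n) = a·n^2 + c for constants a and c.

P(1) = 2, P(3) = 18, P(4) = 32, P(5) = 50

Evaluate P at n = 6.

72

From P(1) = 2 and P(3) = 18: 1a + c = 2 and 9a + c = 18.
Subtracting: 8a = 16, so a = 2; then c = 2 − 2·1 = 0.
So P(n) = 2n² + 0, and P(6) = 72.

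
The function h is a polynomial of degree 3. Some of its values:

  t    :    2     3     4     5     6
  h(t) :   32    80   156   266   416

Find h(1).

6

First differences: 48, 76, 110, 150. Second differences: 28, 34, 40. Third differences: 6, 6.
Level-3 differences are constant, so h has degree 3.
Fitting a degree-3 polynomial gives h(t) = t³ + 5t² + 4t - 4.
Then h(1) = 6.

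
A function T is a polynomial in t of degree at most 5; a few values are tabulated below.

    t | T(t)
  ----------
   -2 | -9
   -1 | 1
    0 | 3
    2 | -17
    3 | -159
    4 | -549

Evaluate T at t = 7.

Write T(t) = at^5 + bt^4 + ct³ + dt² + et + p; the 6 given values yield a linear system in the 6 coefficients.
Solving, the leading coefficient vanishes, and T(t) = -2t^4 - 2t³ + 4t² + 6t + 3.
Then T(7) = -5247.

-5247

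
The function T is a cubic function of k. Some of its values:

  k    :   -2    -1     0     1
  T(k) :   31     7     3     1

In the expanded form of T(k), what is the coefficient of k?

0

Write T(k) = ak³ + bk² + ck + d; the 4 given values yield a linear system in the 4 coefficients.
Solving, T(k) = -3k³ + k² + 3.
The coefficient of k is 0.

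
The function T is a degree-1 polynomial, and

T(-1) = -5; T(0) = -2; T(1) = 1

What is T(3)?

First differences: 3, 3.
Level-1 differences are constant, so T has degree 1.
Fitting a degree-1 polynomial gives T(m) = 3m - 2.
Then T(3) = 7.

7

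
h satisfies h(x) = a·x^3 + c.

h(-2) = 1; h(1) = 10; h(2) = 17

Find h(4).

From h(-2) = 1 and h(1) = 10: -8a + c = 1 and 1a + c = 10.
Subtracting: 9a = 9, so a = 1; then c = 1 − 1·(-8) = 9.
So h(x) = 1x³ + 9, and h(4) = 73.

73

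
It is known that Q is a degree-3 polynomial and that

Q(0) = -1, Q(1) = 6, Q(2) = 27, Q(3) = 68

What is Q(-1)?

0

Write Q(x) = ax³ + bx² + cx + d; the 4 given values yield a linear system in the 4 coefficients.
Solving, Q(x) = x³ + 4x² + 2x - 1.
Then Q(-1) = 0.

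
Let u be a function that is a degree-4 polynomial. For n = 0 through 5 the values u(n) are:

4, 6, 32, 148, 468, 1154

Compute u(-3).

Write u(n) = an^4 + bn³ + cn² + dn + e; the 6 given values yield a linear system in the 5 coefficients.
Solving, u(n) = 2n^4 - n³ + n² + 4.
Then u(-3) = 202.

202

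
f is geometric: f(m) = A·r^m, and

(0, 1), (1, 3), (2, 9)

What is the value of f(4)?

Consecutive ratio: 3/1 = 3, and 9/3 = 3, so r = 3.
Then A·3^0 = 1 gives A = 1, and f(m) = 1·3^m.
f(4) = 1·3^4 = 81.

81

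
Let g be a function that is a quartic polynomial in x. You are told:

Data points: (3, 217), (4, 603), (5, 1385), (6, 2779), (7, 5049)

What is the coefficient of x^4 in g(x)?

Write g(x) = ax^4 + bx³ + cx² + dx + e; the 5 given values yield a linear system in the 5 coefficients.
Solving, g(x) = 2x^4 + 4x² + 8x - 5.
The coefficient of x^4 is 2.

2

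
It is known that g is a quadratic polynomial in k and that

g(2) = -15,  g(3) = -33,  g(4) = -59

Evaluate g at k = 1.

-5

Write g(k) = ak² + bk + c; the 3 given values yield a linear system in the 3 coefficients.
Solving, g(k) = -4k² + 2k - 3.
Then g(1) = -5.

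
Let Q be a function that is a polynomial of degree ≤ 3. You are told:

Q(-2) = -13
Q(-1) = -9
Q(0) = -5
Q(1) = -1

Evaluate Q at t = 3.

7

Write Q(t) = at³ + bt² + ct + d; the 4 given values yield a linear system in the 4 coefficients.
Solving, the top 2 coefficients vanish, and Q(t) = 4t - 5.
Then Q(3) = 7.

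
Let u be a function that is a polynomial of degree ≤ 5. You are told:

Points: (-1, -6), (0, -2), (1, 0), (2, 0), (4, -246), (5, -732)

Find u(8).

-6090

Write u(k) = ak^5 + bk^4 + ck³ + dk² + ek + p; the 6 given values yield a linear system in the 6 coefficients.
Solving, the leading coefficient vanishes, and u(k) = -2k^4 + 4k³ + k² - k - 2.
Then u(8) = -6090.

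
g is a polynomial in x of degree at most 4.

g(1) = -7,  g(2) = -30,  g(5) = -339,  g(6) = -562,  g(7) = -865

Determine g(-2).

-10

Write g(x) = ax^4 + bx³ + cx² + dx + e; the 5 given values yield a linear system in the 5 coefficients.
Solving, the leading coefficient vanishes, and g(x) = -2x³ - 4x² + 3x - 4.
Then g(-2) = -10.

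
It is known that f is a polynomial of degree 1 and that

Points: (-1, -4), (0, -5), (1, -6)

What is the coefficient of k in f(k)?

First differences: -1, -1.
Level-1 differences are constant, so f has degree 1.
Fitting a degree-1 polynomial gives f(k) = -k - 5.
The coefficient of k is -1.

-1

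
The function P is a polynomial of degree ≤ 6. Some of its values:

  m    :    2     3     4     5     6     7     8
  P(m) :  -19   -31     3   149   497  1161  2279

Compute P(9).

Write P(m) = am^6 + bm^5 + cm^4 + dm³ + em² + pm + q; the 7 given values yield a linear system in the 7 coefficients.
Solving, the top 2 coefficients vanish, and P(m) = m^4 - 3m³ - 5m² + 5m - 1.
Then P(9) = 4013.

4013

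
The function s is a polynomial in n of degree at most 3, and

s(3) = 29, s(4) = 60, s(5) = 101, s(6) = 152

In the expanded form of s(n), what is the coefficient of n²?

First differences: 31, 41, 51. Second differences: 10, 10.
Level-2 differences are constant, so s has degree 2.
Fitting a degree-2 polynomial gives s(n) = 5n² - 4n - 4.
The coefficient of n² is 5.

5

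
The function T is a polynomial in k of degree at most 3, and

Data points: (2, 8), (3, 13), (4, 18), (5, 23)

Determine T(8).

First differences: 5, 5, 5.
Level-1 differences are constant, so T has degree 1.
Fitting a degree-1 polynomial gives T(k) = 5k - 2.
Then T(8) = 38.

38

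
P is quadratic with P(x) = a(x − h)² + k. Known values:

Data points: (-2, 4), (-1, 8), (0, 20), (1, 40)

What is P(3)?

104

First differences 4, 12, 20; second difference 8 = 2a, so a = 4.
Expanding, the x-coefficient is −2ah = -8h; matching it to the data gives h = -2, and then k = 4.
So P(x) = 4(x + 2)² + 4.
P(3) = 4·5² + 4 = 104.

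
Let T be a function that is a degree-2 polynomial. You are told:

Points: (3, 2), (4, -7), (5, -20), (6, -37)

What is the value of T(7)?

Write T(m) = am² + bm + c; the 4 given values yield a linear system in the 3 coefficients.
Solving, T(m) = -2m² + 5m + 5.
Then T(7) = -58.

-58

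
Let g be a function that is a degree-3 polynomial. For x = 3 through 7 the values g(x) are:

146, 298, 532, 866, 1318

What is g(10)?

First differences: 152, 234, 334, 452. Second differences: 82, 100, 118. Third differences: 18, 18.
Level-3 differences are constant, so g has degree 3.
Fitting a degree-3 polynomial gives g(x) = 3x³ + 5x² + 6x + 2.
Then g(10) = 3562.

3562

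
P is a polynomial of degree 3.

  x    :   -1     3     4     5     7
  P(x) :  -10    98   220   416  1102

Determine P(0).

Write P(x) = ax³ + bx² + cx + d; the 5 given values yield a linear system in the 4 coefficients.
Solving, P(x) = 3x³ + x² + 4x - 4.
Then P(0) = -4.

-4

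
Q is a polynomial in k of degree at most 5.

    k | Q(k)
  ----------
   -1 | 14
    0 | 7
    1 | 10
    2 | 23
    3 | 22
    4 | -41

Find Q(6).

Write Q(k) = ak^5 + bk^4 + ck³ + dk² + ek + p; the 6 given values yield a linear system in the 6 coefficients.
Solving, the leading coefficient vanishes, and Q(k) = -k^4 + 2k³ + 6k² - 4k + 7.
Then Q(6) = -665.

-665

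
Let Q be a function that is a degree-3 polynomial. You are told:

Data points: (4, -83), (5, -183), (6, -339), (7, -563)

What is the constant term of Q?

Write Q(m) = am³ + bm² + cm + d; the 4 given values yield a linear system in the 4 coefficients.
Solving, Q(m) = -2m³ + 2m² + 4m - 3.
The constant term is Q(0) = -3.

-3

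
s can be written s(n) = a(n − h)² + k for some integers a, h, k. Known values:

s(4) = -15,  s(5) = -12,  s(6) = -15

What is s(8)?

First differences 3, -3; second difference -6 = 2a, so a = -3.
Expanding, the n-coefficient is −2ah = 6h; matching it to the data gives h = 5, and then k = -12.
So s(n) = -3(n − 5)² − 12.
s(8) = -3·3² − 12 = -39.

-39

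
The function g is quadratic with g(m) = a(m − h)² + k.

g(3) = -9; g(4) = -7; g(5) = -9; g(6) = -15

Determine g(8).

First differences 2, -2, -6; second difference -4 = 2a, so a = -2.
Expanding, the m-coefficient is −2ah = 4h; matching it to the data gives h = 4, and then k = -7.
So g(m) = -2(m − 4)² − 7.
g(8) = -2·4² − 7 = -39.

-39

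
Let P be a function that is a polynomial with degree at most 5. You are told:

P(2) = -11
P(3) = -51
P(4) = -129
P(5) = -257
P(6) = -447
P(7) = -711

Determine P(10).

First differences: -40, -78, -128, -190, -264. Second differences: -38, -50, -62, -74. Third differences: -12, -12, -12.
Level-3 differences are constant, so P has degree 3.
Fitting a degree-3 polynomial gives P(t) = -2t³ - t² + 3t + 3.
Then P(10) = -2067.

-2067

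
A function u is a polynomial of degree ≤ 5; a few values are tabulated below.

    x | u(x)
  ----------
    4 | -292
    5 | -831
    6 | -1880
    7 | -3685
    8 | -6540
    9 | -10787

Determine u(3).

Write u(x) = ax^5 + bx^4 + cx³ + dx² + ex + p; the 6 given values yield a linear system in the 6 coefficients.
Solving, the leading coefficient vanishes, and u(x) = -2x^4 + 3x³ + 2x² - 2x + 4.
Then u(3) = -65.

-65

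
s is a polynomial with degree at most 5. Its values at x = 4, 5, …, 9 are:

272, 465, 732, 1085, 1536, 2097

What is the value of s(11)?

First differences: 193, 267, 353, 451, 561. Second differences: 74, 86, 98, 110. Third differences: 12, 12, 12.
Level-3 differences are constant, so s has degree 3.
Fitting a degree-3 polynomial gives s(x) = 2x³ + 7x² + 8x.
Then s(11) = 3597.

3597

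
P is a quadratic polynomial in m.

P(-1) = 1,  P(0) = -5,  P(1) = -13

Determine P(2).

-23

Write P(m) = am² + bm + c; the 3 given values yield a linear system in the 3 coefficients.
Solving, P(m) = -m² - 7m - 5.
Then P(2) = -23.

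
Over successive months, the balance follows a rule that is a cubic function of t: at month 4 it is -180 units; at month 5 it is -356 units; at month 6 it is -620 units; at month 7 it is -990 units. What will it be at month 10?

-2916

Write the value at t as s(t).
Write s(t) = at³ + bt² + ct + d; the 4 given values yield a linear system in the 4 coefficients.
Solving, s(t) = -3t³ + t² - 2t + 4.
Then s(10) = -2916.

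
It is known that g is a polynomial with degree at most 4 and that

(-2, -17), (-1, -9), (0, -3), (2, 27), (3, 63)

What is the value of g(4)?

121

Write g(t) = at^4 + bt³ + ct² + dt + e; the 5 given values yield a linear system in the 5 coefficients.
Solving, the leading coefficient vanishes, and g(t) = t³ + 2t² + 7t - 3.
Then g(4) = 121.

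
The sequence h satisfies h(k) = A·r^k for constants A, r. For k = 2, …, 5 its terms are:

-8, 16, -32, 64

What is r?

Consecutive ratio: 16/(-8) = -2, and -32/16 = -2, so r = -2.
Then A·(-2)^2 = -8 gives A = -2, and h(k) = -2·(-2)^k.

-2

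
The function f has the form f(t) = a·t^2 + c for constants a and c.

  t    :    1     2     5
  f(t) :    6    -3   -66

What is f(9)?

-234

From f(1) = 6 and f(2) = -3: 1a + c = 6 and 4a + c = -3.
Subtracting: 3a = -9, so a = -3; then c = 6 − (-3)·1 = 9.
So f(t) = -3t² + 9, and f(9) = -234.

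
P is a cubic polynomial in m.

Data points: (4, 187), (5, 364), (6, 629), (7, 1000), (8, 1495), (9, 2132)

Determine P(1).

First differences: 177, 265, 371, 495, 637. Second differences: 88, 106, 124, 142. Third differences: 18, 18, 18.
Level-3 differences are constant, so P has degree 3.
Fitting a degree-3 polynomial gives P(m) = 3m³ - m² + 3m - 1.
Then P(1) = 4.

4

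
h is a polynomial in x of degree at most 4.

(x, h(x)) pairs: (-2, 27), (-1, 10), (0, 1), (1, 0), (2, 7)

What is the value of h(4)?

First differences: -17, -9, -1, 7. Second differences: 8, 8, 8.
Level-2 differences are constant, so h has degree 2.
Fitting a degree-2 polynomial gives h(x) = 4x² - 5x + 1.
Then h(4) = 45.

45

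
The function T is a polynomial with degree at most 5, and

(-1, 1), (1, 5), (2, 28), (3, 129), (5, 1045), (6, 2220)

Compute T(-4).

Write T(x) = ax^5 + bx^4 + cx³ + dx² + ex + p; the 6 given values yield a linear system in the 6 coefficients.
Solving, the leading coefficient vanishes, and T(x) = 2x^4 - 2x³ + x² + 4x.
Then T(-4) = 640.

640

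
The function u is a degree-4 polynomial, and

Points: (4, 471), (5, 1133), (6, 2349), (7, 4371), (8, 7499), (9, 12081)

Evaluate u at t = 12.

38751

First differences: 662, 1216, 2022, 3128, 4582. Second differences: 554, 806, 1106, 1454. Third differences: 252, 300, 348. Fourth differences: 48, 48.
Level-4 differences are constant, so u has degree 4.
Fitting a degree-4 polynomial gives u(t) = 2t^4 - 2t³ + 5t² + t + 3.
Then u(12) = 38751.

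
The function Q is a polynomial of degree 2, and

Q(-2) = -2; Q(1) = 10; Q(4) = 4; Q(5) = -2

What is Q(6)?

Write Q(t) = at² + bt + c; the 4 given values yield a linear system in the 3 coefficients.
Solving, Q(t) = -t² + 3t + 8.
Then Q(6) = -10.

-10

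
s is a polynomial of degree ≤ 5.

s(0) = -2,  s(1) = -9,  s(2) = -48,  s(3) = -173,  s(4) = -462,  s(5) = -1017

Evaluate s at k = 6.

First differences: -7, -39, -125, -289, -555. Second differences: -32, -86, -164, -266. Third differences: -54, -78, -102. Fourth differences: -24, -24.
Level-4 differences are constant, so s has degree 4.
Fitting a degree-4 polynomial gives s(k) = -k^4 - 3k³ - 3k - 2.
Then s(6) = -1964.

-1964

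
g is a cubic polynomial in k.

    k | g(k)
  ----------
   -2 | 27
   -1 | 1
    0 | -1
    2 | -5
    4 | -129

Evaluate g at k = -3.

Write g(k) = ak³ + bk² + ck + d; the 5 given values yield a linear system in the 4 coefficients.
Solving, g(k) = -3k³ + 3k² + 4k - 1.
Then g(-3) = 95.

95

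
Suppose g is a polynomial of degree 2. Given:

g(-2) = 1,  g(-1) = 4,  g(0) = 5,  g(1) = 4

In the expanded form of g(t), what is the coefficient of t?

0

First differences: 3, 1, -1. Second differences: -2, -2.
Level-2 differences are constant, so g has degree 2.
Fitting a degree-2 polynomial gives g(t) = -t² + 5.
The coefficient of t is 0.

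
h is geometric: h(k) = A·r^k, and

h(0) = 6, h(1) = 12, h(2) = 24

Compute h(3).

48

Consecutive ratio: 12/6 = 2, and 24/12 = 2, so r = 2.
Then A·2^0 = 6 gives A = 6, and h(k) = 6·2^k.
h(3) = 6·2^3 = 48.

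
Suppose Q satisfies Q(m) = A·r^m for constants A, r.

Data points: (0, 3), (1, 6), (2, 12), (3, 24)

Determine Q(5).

96

Consecutive ratio: 6/3 = 2, and 12/6 = 2, so r = 2.
Then A·2^0 = 3 gives A = 3, and Q(m) = 3·2^m.
Q(5) = 3·2^5 = 96.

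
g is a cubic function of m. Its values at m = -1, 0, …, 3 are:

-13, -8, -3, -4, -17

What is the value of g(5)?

Write g(m) = am³ + bm² + cm + d; the 5 given values yield a linear system in the 4 coefficients.
Solving, g(m) = -m³ + 6m - 8.
Then g(5) = -103.

-103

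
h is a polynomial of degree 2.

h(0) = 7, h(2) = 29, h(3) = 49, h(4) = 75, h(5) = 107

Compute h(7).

Write h(n) = an² + bn + c; the 5 given values yield a linear system in the 3 coefficients.
Solving, h(n) = 3n² + 5n + 7.
Then h(7) = 189.

189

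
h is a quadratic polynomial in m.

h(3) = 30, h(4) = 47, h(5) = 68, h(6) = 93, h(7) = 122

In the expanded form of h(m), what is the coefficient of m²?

2

First differences: 17, 21, 25, 29. Second differences: 4, 4, 4.
Level-2 differences are constant, so h has degree 2.
Fitting a degree-2 polynomial gives h(m) = 2m² + 3m + 3.
The coefficient of m² is 2.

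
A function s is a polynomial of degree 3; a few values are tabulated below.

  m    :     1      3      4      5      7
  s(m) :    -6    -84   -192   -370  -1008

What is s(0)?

0

Write s(m) = am³ + bm² + cm + d; the 5 given values yield a linear system in the 4 coefficients.
Solving, s(m) = -3m³ + m² - 4m.
The constant term is s(0) = 0.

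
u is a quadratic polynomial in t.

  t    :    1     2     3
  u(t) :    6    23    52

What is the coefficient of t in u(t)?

Write u(t) = at² + bt + c; the 3 given values yield a linear system in the 3 coefficients.
Solving, u(t) = 6t² - t + 1.
The coefficient of t is -1.

-1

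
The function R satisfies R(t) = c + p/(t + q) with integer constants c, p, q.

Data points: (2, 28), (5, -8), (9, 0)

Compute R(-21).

(R(t) − c)(t + q) = p for each data point; the three points give a linear system in c and q, then p follows.
Solving: c = 4, q = -3, p = -24, so R(t) = 4 − 24/(t − 3).
Then R(-21) = 4 − 24/(-24) = 5.

5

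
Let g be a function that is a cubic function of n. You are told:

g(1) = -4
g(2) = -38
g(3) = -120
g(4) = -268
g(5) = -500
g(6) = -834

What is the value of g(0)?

0

First differences: -34, -82, -148, -232, -334. Second differences: -48, -66, -84, -102. Third differences: -18, -18, -18.
Level-3 differences are constant, so g has degree 3.
Fitting a degree-3 polynomial gives g(n) = -3n³ - 6n² + 5n.
Then g(0) = 0.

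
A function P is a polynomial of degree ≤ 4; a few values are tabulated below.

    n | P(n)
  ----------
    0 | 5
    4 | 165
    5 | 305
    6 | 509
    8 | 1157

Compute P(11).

Write P(n) = an^4 + bn³ + cn² + dn + e; the 5 given values yield a linear system in the 5 coefficients.
Solving, the leading coefficient vanishes, and P(n) = 2n³ + 2n² + 5.
Then P(11) = 2909.

2909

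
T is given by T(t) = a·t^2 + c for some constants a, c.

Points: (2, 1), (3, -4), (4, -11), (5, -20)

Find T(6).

-31

From T(2) = 1 and T(3) = -4: 4a + c = 1 and 9a + c = -4.
Subtracting: 5a = -5, so a = -1; then c = 1 − (-1)·4 = 5.
So T(t) = -1t² + 5, and T(6) = -31.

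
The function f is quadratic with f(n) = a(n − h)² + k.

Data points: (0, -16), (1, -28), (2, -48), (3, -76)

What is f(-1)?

-12

First differences -12, -20, -28; second difference -8 = 2a, so a = -4.
Expanding, the n-coefficient is −2ah = 8h; matching it to the data gives h = -1, and then k = -12.
So f(n) = -4(n + 1)² − 12.
f(-1) = -4·0² − 12 = -12.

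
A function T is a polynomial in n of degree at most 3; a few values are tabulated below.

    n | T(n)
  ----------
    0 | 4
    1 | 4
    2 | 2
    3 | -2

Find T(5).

-16

First differences: 0, -2, -4. Second differences: -2, -2.
Level-2 differences are constant, so T has degree 2.
Fitting a degree-2 polynomial gives T(n) = -n² + n + 4.
Then T(5) = -16.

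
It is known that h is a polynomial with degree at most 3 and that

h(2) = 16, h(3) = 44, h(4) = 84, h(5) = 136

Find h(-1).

First differences: 28, 40, 52. Second differences: 12, 12.
Level-2 differences are constant, so h has degree 2.
Fitting a degree-2 polynomial gives h(k) = 6k² - 2k - 4.
Then h(-1) = 4.

4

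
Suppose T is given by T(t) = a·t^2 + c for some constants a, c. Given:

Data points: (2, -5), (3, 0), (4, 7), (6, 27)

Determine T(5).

From T(2) = -5 and T(3) = 0: 4a + c = -5 and 9a + c = 0.
Subtracting: 5a = 5, so a = 1; then c = -5 − 1·4 = -9.
So T(t) = 1t² − 9, and T(5) = 16.

16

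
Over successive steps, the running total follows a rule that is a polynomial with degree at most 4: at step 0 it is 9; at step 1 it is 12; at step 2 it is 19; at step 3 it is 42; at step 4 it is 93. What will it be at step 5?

184

Write the value at t as f(t).
First differences: 3, 7, 23, 51. Second differences: 4, 16, 28. Third differences: 12, 12.
Level-3 differences are constant, so f has degree 3.
Extending the table by one column gives the next first difference 91, so f(5) = 93 + 91 = 184.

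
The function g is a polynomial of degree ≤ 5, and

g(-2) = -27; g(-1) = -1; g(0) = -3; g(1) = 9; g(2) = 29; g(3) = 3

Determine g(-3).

First differences: 26, -2, 12, 20, -26. Second differences: -28, 14, 8, -46. Third differences: 42, -6, -54. Fourth differences: -48, -48.
Level-4 differences are constant, so g has degree 4.
Fitting a degree-4 polynomial gives g(t) = -2t^4 + 3t³ + 9t² + 2t - 3.
Then g(-3) = -171.

-171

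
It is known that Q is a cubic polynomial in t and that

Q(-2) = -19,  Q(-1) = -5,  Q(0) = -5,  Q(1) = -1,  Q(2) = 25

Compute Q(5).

First differences: 14, 0, 4, 26. Second differences: -14, 4, 22. Third differences: 18, 18.
Level-3 differences are constant, so Q has degree 3.
Fitting a degree-3 polynomial gives Q(t) = 3t³ + 2t² - t - 5.
Then Q(5) = 415.

415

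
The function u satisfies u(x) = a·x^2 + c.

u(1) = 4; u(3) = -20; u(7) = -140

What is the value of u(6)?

From u(1) = 4 and u(3) = -20: 1a + c = 4 and 9a + c = -20.
Subtracting: 8a = -24, so a = -3; then c = 4 − (-3)·1 = 7.
So u(x) = -3x² + 7, and u(6) = -101.

-101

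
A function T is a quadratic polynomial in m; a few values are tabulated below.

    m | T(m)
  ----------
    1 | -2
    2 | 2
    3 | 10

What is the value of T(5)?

Write T(m) = am² + bm + c; the 3 given values yield a linear system in the 3 coefficients.
Solving, T(m) = 2m² - 2m - 2.
Then T(5) = 38.

38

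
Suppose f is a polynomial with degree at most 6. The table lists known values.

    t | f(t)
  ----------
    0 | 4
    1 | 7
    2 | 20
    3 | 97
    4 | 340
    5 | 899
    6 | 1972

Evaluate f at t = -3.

235

First differences: 3, 13, 77, 243, 559, 1073. Second differences: 10, 64, 166, 316, 514. Third differences: 54, 102, 150, 198. Fourth differences: 48, 48, 48.
Level-4 differences are constant, so f has degree 4.
Fitting a degree-4 polynomial gives f(t) = 2t^4 - 3t³ + 4t + 4.
Then f(-3) = 235.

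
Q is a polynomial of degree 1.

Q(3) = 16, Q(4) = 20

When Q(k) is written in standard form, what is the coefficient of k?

4

Write Q(k) = ak + b; the 2 given values yield a linear system in the 2 coefficients.
Solving, Q(k) = 4k + 4.
The coefficient of k is 4.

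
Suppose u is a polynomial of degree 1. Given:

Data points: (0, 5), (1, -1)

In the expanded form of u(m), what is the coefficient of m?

-6

Write u(m) = am + b; the 2 given values yield a linear system in the 2 coefficients.
Solving, u(m) = -6m + 5.
The coefficient of m is -6.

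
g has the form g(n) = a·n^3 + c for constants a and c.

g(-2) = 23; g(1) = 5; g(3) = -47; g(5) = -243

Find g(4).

-121

From g(-2) = 23 and g(1) = 5: -8a + c = 23 and 1a + c = 5.
Subtracting: 9a = -18, so a = -2; then c = 23 − (-2)·(-8) = 7.
So g(n) = -2n³ + 7, and g(4) = -121.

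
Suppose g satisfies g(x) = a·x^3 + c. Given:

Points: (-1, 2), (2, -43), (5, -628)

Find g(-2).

From g(-1) = 2 and g(2) = -43: -1a + c = 2 and 8a + c = -43.
Subtracting: 9a = -45, so a = -5; then c = 2 − (-5)·(-1) = -3.
So g(x) = -5x³ − 3, and g(-2) = 37.

37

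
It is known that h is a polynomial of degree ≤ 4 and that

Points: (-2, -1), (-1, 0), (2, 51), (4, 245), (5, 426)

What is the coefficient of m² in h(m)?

6

Write h(m) = am^4 + bm³ + cm² + dm + e; the 5 given values yield a linear system in the 5 coefficients.
Solving, the leading coefficient vanishes, and h(m) = 2m³ + 6m² + 5m + 1.
The coefficient of m² is 6.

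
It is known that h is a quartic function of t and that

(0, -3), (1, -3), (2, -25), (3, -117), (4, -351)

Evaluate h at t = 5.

Write h(t) = at^4 + bt³ + ct² + dt + e; the 5 given values yield a linear system in the 5 coefficients.
Solving, h(t) = -t^4 - 2t³ + 2t² + t - 3.
Then h(5) = -823.

-823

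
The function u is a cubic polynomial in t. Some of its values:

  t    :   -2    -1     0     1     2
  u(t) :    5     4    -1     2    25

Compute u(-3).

-10

First differences: -1, -5, 3, 23. Second differences: -4, 8, 20. Third differences: 12, 12.
Level-3 differences are constant, so u has degree 3.
Fitting a degree-3 polynomial gives u(t) = 2t³ + 4t² - 3t - 1.
Then u(-3) = -10.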